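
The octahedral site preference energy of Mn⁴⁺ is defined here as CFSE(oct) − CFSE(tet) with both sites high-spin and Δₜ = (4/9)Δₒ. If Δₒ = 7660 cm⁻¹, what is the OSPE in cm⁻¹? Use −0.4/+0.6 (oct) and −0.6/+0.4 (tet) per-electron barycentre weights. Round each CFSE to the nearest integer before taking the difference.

Mn⁴⁺: group 7, so d-count = 7 − 4 = 3.
In an octahedral site d³ (HS) is t2g^3 e_g^0, giving CFSE(oct) = -1.2Δₒ = -9192 cm⁻¹.
In a tetrahedral site the filling is e^2 t2^1: CFSE(tet) = -0.8Δₜ = -0.8 × (4/9)(7660) = -2724 cm⁻¹.
OSPE = -9192 − (-2724) = -6468 cm⁻¹.

-6468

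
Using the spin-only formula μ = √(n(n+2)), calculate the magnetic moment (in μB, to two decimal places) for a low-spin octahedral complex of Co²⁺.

1.73 μB

Co sits in group 9; removing 2 electrons leaves Co²⁺ with 9 − 2 = 7 d electrons.
Configuration: t₂g⁶ eg¹ → 1 unpaired electron.
μ(spin-only) = √[1(1+2)] = √3 ≈ 1.73 μB.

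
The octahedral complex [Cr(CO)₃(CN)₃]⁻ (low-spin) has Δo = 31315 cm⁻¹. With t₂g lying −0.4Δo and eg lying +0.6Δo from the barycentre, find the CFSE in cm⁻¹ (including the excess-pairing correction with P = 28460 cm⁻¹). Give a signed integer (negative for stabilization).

-21644

Ligand charges: 3×(+0) from CO and 3×(-1) from CN⁻ sum to -3; with overall charge -1, Cr is +2.
Cr sits in group 6; removing 2 electrons leaves Cr²⁺ with 6 − 2 = 4 d electrons.
The d⁴ electrons fill as t₂g⁴ eg⁰.
The orbital stabilization is -1.6Δo = -1.6 × 31315 = -50104 cm⁻¹.
Relative to high-spin t₂g³ eg¹ (0 paired), the low-spin configuration has 1 additional pair, contributing +1 × 28460 = +28460 cm⁻¹.
Overall CFSE = -50104 + 28460 = -21644 cm⁻¹.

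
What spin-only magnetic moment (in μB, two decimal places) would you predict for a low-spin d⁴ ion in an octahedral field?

2.83 μB

Configuration: t2g^4 e_g^0 → 2 unpaired electrons.
μ(spin-only) = √[2(2+2)] = √8 ≈ 2.83 μB.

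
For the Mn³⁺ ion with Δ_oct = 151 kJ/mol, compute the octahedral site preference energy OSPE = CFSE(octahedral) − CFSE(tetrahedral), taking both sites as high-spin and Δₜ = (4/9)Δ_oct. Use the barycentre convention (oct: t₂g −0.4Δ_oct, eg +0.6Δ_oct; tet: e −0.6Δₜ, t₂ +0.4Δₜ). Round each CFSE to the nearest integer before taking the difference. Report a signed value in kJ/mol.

-64

Group 7 minus oxidation state +3 gives a d⁴ configuration for Mn³⁺.
Octahedral high-spin t₂g³ eg¹: CFSE = -0.6 × 151 = -91 kJ/mol.
Tetrahedral: e² t₂², CFSE = 2(−0.6) + 2(+0.4) = -0.4Δₜ = -0.4 × (4/9) × 151 = -27 kJ/mol.
OSPE = -91 − (-27) = -64 kJ/mol.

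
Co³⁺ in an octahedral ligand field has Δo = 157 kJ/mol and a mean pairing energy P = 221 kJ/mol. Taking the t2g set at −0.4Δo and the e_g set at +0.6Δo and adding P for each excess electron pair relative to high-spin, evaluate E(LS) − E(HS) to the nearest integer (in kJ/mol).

Group 9 minus oxidation state +3 gives a d⁶ configuration for Co³⁺.
High-spin: t2g^4 e_g^2, CFSE = -0.4Δo = -63 kJ/mol.
Low-spin t2g^6 e_g^0 gives -2.4Δo = -377 kJ/mol, but forming 2 extra pairs costs 2P = 442 kJ/mol, so E(LS) = -377 + 442 = 65 kJ/mol.
E(LS) − E(HS) = 65 − (-63) = 128 kJ/mol.

128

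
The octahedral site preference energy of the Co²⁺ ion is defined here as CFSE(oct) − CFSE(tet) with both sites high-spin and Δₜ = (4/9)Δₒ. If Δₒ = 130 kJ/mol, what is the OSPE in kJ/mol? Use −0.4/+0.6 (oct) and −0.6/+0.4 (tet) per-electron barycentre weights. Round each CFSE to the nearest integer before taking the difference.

Co is in group 9, so Co²⁺ is d⁷ (9 − 2 = 7).
Octahedral (high-spin): t2g^5 e_g^2, CFSE = 5(−0.4) + 2(+0.6) = -0.8Δₒ = -0.8 × 130 = -104 kJ/mol.
In a tetrahedral site the filling is e^4 t2^3: CFSE(tet) = -1.2Δₜ = -1.2 × (4/9)(130) = -69 kJ/mol.
OSPE = -104 − (-69) = -35 kJ/mol.

-35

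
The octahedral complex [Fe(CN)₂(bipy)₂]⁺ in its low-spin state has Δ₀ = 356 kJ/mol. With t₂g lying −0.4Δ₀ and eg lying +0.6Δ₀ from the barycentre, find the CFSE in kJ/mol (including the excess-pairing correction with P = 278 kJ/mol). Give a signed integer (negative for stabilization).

-156

Ligand charges: 2×(-1) from CN⁻ and 2×(+0) from bipy sum to -2; with overall charge +1, Fe is +3.
Fe is in group 8, so Fe³⁺ is d⁵ (8 − 3 = 5).
The d⁵ electrons fill as t₂g⁵ eg⁰.
Orbital CFSE = 5(-0.4) + 0(0.6) = -2.0Δ₀ = -2.0 × 356 = -712 kJ/mol.
Relative to high-spin t₂g³ eg² (0 paired), the low-spin configuration has 2 additional pairs, contributing +2 × 278 = +556 kJ/mol.
Overall CFSE = -712 + 556 = -156 kJ/mol.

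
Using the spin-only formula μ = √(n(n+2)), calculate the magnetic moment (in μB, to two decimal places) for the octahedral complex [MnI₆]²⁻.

3.87 μB

Each I⁻ contributes -1; 6 × (-1) = -6. With overall charge -2, Mn is in the +4 oxidation state.
Group 7 minus oxidation state +4 gives a d³ configuration for Mn⁴⁺.
For octahedral d³ the high- and low-spin configurations coincide.
Configuration: t₂g³ eg⁰ → 3 unpaired electrons.
μ(spin-only) = √[3(3+2)] = √15 ≈ 3.87 μB.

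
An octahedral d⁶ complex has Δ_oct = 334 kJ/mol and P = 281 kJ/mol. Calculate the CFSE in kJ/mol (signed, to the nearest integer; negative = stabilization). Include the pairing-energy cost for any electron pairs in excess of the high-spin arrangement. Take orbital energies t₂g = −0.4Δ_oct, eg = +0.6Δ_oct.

-240

With Δ_oct > P the complex is low-spin.
That gives t₂g⁶ eg⁰.
Orbital CFSE = -2.4Δ_oct = -2.4 × 334 = -802 kJ/mol.
Excess pairs vs high-spin: 3 − 1 = 2; pairing cost = +562 kJ/mol.
Net CFSE = -802 + 562 = -240 kJ/mol.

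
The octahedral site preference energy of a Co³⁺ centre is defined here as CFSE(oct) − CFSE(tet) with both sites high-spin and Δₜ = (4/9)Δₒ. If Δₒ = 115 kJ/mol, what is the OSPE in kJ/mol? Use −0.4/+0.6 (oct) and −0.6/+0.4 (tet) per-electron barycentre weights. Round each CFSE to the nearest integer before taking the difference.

Co sits in group 9; removing 3 electrons leaves Co³⁺ with 9 − 3 = 6 d electrons.
In an octahedral site d⁶ (HS) is t₂g⁴ eg², giving CFSE(oct) = -0.4Δₒ = -46 kJ/mol.
Tetrahedral: e³ t₂³, CFSE = 3(−0.6) + 3(+0.4) = -0.6Δₜ = -0.6 × (4/9) × 115 = -31 kJ/mol.
OSPE = CFSE(oct) − CFSE(tet) = -46 − (-31) = -15 kJ/mol.

-15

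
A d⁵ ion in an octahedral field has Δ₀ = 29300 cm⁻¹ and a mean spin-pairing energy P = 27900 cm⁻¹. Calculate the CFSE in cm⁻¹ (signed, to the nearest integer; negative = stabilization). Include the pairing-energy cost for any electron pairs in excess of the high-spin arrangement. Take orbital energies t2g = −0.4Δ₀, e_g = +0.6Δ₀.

Since Δ₀ = 29300 cm⁻¹ > P = 27900 cm⁻¹, the complex adopts the low-spin configuration.
That gives t2g^5 e_g^0.
Orbital CFSE = -2.0Δ₀ = -2.0 × 29300 = -58600 cm⁻¹.
Excess pairs vs high-spin: 2 − 0 = 2; pairing cost = +55800 cm⁻¹.
Net CFSE = -58600 + 55800 = -2800 cm⁻¹.

-2800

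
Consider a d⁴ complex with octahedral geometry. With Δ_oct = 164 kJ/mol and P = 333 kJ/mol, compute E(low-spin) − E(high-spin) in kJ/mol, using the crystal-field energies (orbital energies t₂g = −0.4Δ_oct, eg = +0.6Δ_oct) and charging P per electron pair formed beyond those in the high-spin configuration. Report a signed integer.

169

High-spin d⁴ fills as t₂g³ eg¹ with CFSE 3(−0.4) + 1(+0.6) = -0.6Δ_oct = -98 kJ/mol.
Low-spin t₂g⁴ eg⁰ gives -1.6Δ_oct = -262 kJ/mol, but forming 1 extra pair costs 1P = 333 kJ/mol, so E(LS) = -262 + 333 = 71 kJ/mol.
E(LS) − E(HS) = 71 − (-98) = 169 kJ/mol.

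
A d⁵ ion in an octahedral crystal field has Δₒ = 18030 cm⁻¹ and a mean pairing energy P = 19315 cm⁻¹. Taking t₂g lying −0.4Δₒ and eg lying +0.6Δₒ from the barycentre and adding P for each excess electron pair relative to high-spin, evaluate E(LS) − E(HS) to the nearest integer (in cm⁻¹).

2570

High-spin d⁵ fills as t₂g³ eg² with CFSE 3(−0.4) + 2(+0.6) = 0.0Δₒ = 0 cm⁻¹.
Low-spin: t₂g⁵ eg⁰, orbital CFSE = -2.0Δₒ = -36060 cm⁻¹; plus 2 excess pairs × P = +38630 cm⁻¹; total 2570 cm⁻¹.
E(LS) − E(HS) = 2570 − (0) = 2570 cm⁻¹.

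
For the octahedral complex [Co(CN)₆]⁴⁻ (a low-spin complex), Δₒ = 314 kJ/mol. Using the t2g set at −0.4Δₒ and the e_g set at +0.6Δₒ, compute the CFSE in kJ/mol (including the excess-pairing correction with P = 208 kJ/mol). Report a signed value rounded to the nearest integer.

Each CN⁻ contributes -1; 6 × (-1) = -6. With overall charge -4, Co is in the +2 oxidation state.
Co is in group 9, so Co²⁺ is d⁷ (9 − 2 = 7).
The d⁷ electrons fill as t2g^6 e_g^1.
CFSE(orbital) = 6×(-0.4Δₒ) + 1×(0.6Δₒ) = -1.8Δₒ; with Δₒ = 314 kJ/mol that is -565 kJ/mol.
Relative to high-spin t2g^5 e_g^2 (2 paired), the low-spin configuration has 1 additional pair, contributing +1 × 208 = +208 kJ/mol.
Combining: -565 + 208 = -357 kJ/mol.

-357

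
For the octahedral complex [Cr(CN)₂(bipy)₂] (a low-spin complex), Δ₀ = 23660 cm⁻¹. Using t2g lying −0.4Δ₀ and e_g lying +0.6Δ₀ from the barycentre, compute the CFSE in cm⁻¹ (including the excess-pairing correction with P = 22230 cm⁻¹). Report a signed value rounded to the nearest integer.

Ligand charges: 2×(-1) from CN⁻ and 2×(+0) from bipy sum to -2; with overall charge +0, Cr is +2.
Cr sits in group 6; removing 2 electrons leaves Cr²⁺ with 6 − 2 = 4 d electrons.
Configuration: t2g^4 e_g^0.
Orbital CFSE = 4(-0.4) + 0(0.6) = -1.6Δ₀ = -1.6 × 23660 = -37856 cm⁻¹.
Relative to high-spin t2g^3 e_g^1 (0 paired), the low-spin configuration has 1 additional pair, contributing +1 × 22230 = +22230 cm⁻¹.
Net CFSE = -37856 + 22230 = -15626 cm⁻¹.

-15626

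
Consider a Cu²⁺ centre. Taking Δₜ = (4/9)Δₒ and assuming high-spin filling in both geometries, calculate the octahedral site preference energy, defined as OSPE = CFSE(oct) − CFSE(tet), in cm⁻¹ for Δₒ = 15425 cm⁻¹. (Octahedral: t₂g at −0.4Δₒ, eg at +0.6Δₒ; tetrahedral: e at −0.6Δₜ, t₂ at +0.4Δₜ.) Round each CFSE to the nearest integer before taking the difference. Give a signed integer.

Group 11 minus oxidation state +2 gives a d⁹ configuration for Cu²⁺.
In an octahedral site d⁹ (HS) is t₂g⁶ eg³, giving CFSE(oct) = -0.6Δₒ = -9255 cm⁻¹.
In a tetrahedral site the filling is e⁴ t₂⁵: CFSE(tet) = -0.4Δₜ = -0.4 × (4/9)(15425) = -2742 cm⁻¹.
OSPE = -9255 − (-2742) = -6513 cm⁻¹.

-6513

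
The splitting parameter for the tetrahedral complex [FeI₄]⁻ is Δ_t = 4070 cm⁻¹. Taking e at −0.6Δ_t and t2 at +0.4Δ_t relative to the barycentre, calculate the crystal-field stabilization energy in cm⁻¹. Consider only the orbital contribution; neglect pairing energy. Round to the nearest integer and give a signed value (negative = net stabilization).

0

Each I⁻ contributes -1; 4 × (-1) = -4. With overall charge -1, Fe is in the +3 oxidation state.
Group 8 minus oxidation state +3 gives a d⁵ configuration for Fe³⁺.
Tetrahedral fields are weak (Δₜ ≈ 4/9 Δₒ), so electrons fill high-spin.
Electron filling gives e^2 t2^3.
The orbital stabilization is 0.0Δ_t = 0.0 × 4070 = 0 cm⁻¹.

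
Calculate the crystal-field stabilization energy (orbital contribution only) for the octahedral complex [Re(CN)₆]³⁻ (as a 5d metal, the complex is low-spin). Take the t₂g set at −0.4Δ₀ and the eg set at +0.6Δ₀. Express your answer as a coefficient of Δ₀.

Each CN⁻ contributes -1; 6 × (-1) = -6. With overall charge -3, Re is in the +3 oxidation state.
Re³⁺: group 7, so d-count = 7 − 3 = 4.
Configuration: t₂g⁴ eg⁰.
CFSE = 4(-0.4Δ₀) + 0(0.6Δ₀) = -1.6Δ₀ + 0.0Δ₀ = -1.6Δ₀.

-1.6 Δ₀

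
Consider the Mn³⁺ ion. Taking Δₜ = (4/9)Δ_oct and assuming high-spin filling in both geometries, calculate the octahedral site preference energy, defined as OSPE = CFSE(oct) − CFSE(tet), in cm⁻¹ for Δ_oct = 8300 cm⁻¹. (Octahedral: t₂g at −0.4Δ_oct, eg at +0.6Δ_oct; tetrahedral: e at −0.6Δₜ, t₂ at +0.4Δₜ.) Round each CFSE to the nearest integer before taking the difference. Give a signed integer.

-3504

Mn sits in group 7; removing 3 electrons leaves Mn³⁺ with 7 − 3 = 4 d electrons.
Octahedral high-spin t₂g³ eg¹: CFSE = -0.6 × 8300 = -4980 cm⁻¹.
Tetrahedral e² t₂² gives -0.4Δₜ = -0.4 × (4/9) × 8300 = -1476 cm⁻¹.
OSPE = CFSE(oct) − CFSE(tet) = -4980 − (-1476) = -3504 cm⁻¹.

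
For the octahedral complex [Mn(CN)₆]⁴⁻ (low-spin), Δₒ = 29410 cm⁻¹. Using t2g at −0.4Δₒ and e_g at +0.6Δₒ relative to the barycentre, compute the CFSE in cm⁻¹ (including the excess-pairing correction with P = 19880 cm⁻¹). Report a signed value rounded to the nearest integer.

-19060

Each CN⁻ contributes -1; 6 × (-1) = -6. With overall charge -4, Mn is in the +2 oxidation state.
Mn is in group 7, so Mn²⁺ is d⁵ (7 − 2 = 5).
Configuration: t2g^5 e_g^0.
The orbital stabilization is -2.0Δₒ = -2.0 × 29410 = -58820 cm⁻¹.
High-spin d⁵ would be t2g^3 e_g^2 with 0 pairs; low-spin has 2, so 2 excess pairs cost +2P = +39760 cm⁻¹.
Combining: -58820 + 39760 = -19060 cm⁻¹.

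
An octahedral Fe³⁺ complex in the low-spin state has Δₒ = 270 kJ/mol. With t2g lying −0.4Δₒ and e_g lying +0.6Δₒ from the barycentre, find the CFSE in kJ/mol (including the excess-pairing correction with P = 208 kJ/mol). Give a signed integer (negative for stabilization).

Fe is in group 8, so Fe³⁺ is d⁵ (8 − 3 = 5).
Configuration: t2g^5 e_g^0.
The orbital stabilization is -2.0Δₒ = -2.0 × 270 = -540 kJ/mol.
High-spin d⁵ would be t2g^3 e_g^2 with 0 pairs; low-spin has 2, so 2 excess pairs cost +2P = +416 kJ/mol.
Overall CFSE = -540 + 416 = -124 kJ/mol.

-124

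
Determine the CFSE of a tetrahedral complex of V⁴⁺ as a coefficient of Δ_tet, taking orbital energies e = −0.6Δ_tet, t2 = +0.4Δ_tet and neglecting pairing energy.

-0.6 Δ_tet

V⁴⁺: group 5, so d-count = 5 − 4 = 1.
Tetrahedral splitting is small, so the complex is high-spin.
Configuration: e^1 t2^0.
CFSE = 1(-0.6Δ_tet) + 0(0.4Δ_tet) = -0.6Δ_tet + 0.0Δ_tet = -0.6Δ_tet.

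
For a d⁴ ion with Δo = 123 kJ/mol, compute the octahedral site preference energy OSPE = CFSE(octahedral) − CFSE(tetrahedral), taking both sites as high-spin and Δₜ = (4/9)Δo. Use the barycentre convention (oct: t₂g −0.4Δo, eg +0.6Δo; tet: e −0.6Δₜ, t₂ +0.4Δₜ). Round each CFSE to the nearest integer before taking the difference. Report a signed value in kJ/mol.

Octahedral high-spin t₂g³ eg¹: CFSE = -0.6 × 123 = -74 kJ/mol.
Tetrahedral: e² t₂², CFSE = 2(−0.6) + 2(+0.4) = -0.4Δₜ = -0.4 × (4/9) × 123 = -22 kJ/mol.
OSPE = CFSE(oct) − CFSE(tet) = -74 − (-22) = -52 kJ/mol.

-52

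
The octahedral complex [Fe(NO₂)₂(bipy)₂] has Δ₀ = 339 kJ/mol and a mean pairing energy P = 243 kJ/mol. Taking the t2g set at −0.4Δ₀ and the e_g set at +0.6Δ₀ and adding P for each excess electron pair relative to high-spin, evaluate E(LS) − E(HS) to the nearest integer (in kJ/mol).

Ligand charges: 2×(-1) from NO₂⁻ and 2×(+0) from bipy sum to -2; with overall charge +0, Fe is +2.
Fe sits in group 8; removing 2 electrons leaves Fe²⁺ with 8 − 2 = 6 d electrons.
High-spin: t2g^4 e_g^2, CFSE = -0.4Δ₀ = -136 kJ/mol.
Low-spin t2g^6 e_g^0 gives -2.4Δ₀ = -814 kJ/mol, but forming 2 extra pairs costs 2P = 486 kJ/mol, so E(LS) = -814 + 486 = -328 kJ/mol.
The difference is -328 − (-136) = -192 kJ/mol, so low-spin lies lower.

-192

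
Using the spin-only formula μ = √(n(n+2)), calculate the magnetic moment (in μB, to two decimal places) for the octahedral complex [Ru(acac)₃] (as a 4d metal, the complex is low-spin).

Each acac⁻ contributes -1; 3 × (-1) = -3. With overall charge +0, Ru is in the +3 oxidation state.
Ru sits in group 8; removing 3 electrons leaves Ru³⁺ with 8 − 3 = 5 d electrons.
Configuration: t₂g⁵ eg⁰ → 1 unpaired electron.
μ(spin-only) = √[1(1+2)] = √3 ≈ 1.73 μB.

1.73 μB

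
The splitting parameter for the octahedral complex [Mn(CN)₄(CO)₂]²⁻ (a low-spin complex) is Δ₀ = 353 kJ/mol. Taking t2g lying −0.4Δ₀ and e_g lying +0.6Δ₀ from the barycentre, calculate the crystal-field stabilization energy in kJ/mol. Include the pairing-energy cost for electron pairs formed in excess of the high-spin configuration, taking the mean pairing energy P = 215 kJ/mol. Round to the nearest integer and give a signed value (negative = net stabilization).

-276

Ligand charges: 4×(-1) from CN⁻ and 2×(+0) from CO sum to -4; with overall charge -2, Mn is +2.
Mn²⁺: group 7, so d-count = 7 − 2 = 5.
Electron filling gives t2g^5 e_g^0.
CFSE(orbital) = 5×(-0.4Δ₀) + 0×(0.6Δ₀) = -2.0Δ₀; with Δ₀ = 353 kJ/mol that is -706 kJ/mol.
High-spin d⁵ would be t2g^3 e_g^2 with 0 pairs; low-spin has 2, so 2 excess pairs cost +2P = +430 kJ/mol.
Combining: -706 + 430 = -276 kJ/mol.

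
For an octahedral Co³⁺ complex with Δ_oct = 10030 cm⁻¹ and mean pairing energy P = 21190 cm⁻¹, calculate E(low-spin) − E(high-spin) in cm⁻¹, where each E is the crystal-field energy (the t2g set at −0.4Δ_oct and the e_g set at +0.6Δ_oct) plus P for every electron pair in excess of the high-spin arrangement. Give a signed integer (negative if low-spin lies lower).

Group 9 minus oxidation state +3 gives a d⁶ configuration for Co³⁺.
In the high-spin limit (t2g^4 e_g^2) the orbital term is -0.4Δ_oct = -4012 cm⁻¹, with no excess pairing.
For low-spin the configuration is t2g^6 e_g^0: orbital energy -2.4 × 10030 = -24072 cm⁻¹, and 2 additional pairs relative to high-spin add 42380 cm⁻¹, giving 18308 cm⁻¹.
E(LS) − E(HS) = 18308 − (-4012) = 22320 cm⁻¹.

22320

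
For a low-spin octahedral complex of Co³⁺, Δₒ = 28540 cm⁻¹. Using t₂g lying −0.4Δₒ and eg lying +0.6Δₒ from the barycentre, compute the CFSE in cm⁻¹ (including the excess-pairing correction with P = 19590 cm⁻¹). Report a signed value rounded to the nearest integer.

-29316

Group 9 minus oxidation state +3 gives a d⁶ configuration for Co³⁺.
Configuration: t₂g⁶ eg⁰.
CFSE(orbital) = 6×(-0.4Δₒ) + 0×(0.6Δₒ) = -2.4Δₒ; with Δₒ = 28540 cm⁻¹ that is -68496 cm⁻¹.
Pairing penalty: 3 pairs vs 1 in the high-spin reference → 2 extra × P = 39180 cm⁻¹.
Combining: -68496 + 39180 = -29316 cm⁻¹.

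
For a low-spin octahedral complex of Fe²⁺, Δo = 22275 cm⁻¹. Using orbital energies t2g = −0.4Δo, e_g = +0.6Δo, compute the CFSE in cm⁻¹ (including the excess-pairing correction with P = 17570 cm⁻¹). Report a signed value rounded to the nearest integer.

Fe is in group 8, so Fe²⁺ is d⁶ (8 − 2 = 6).
Configuration: t2g^6 e_g^0.
Orbital CFSE = 6(-0.4) + 0(0.6) = -2.4Δo = -2.4 × 22275 = -53460 cm⁻¹.
Relative to high-spin t2g^4 e_g^2 (1 paired), the low-spin configuration has 2 additional pairs, contributing +2 × 17570 = +35140 cm⁻¹.
Overall CFSE = -53460 + 35140 = -18320 cm⁻¹.

-18320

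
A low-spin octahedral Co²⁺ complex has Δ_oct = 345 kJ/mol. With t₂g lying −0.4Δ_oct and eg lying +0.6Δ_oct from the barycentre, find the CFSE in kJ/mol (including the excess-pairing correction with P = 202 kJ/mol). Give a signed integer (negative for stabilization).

-419

Co sits in group 9; removing 2 electrons leaves Co²⁺ with 9 − 2 = 7 d electrons.
Electron filling gives t₂g⁶ eg¹.
Orbital CFSE = 6(-0.4) + 1(0.6) = -1.8Δ_oct = -1.8 × 345 = -621 kJ/mol.
High-spin d⁷ would be t₂g⁵ eg² with 2 pairs; low-spin has 3, so 1 excess pair costs +1P = +202 kJ/mol.
Net CFSE = -621 + 202 = -419 kJ/mol.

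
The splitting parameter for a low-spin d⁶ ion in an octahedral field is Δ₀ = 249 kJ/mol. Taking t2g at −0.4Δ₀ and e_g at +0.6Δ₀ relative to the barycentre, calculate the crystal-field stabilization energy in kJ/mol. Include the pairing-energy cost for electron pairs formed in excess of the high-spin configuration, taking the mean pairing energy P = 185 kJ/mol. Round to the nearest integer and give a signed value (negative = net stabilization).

-228

Electron filling gives t2g^6 e_g^0.
The orbital stabilization is -2.4Δ₀ = -2.4 × 249 = -598 kJ/mol.
Pairing penalty: 3 pairs vs 1 in the high-spin reference → 2 extra × P = 370 kJ/mol.
Net CFSE = -598 + 370 = -228 kJ/mol.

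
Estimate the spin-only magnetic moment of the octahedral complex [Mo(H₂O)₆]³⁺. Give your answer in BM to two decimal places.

H₂O is neutral, so the +3 overall charge sits on Mo: oxidation state +3.
Mo is in group 6, so Mo³⁺ is d³ (6 − 3 = 3).
Configuration: t2g^3 e_g^0 → 3 unpaired electrons.
μ(spin-only) = √[3(3+2)] = √15 ≈ 3.87 BM.

3.87 BM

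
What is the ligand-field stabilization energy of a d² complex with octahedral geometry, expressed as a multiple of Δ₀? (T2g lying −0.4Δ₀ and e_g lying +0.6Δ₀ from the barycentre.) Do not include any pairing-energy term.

For octahedral d² the high- and low-spin configurations coincide.
Configuration: t2g^2 e_g^0.
CFSE = 2(-0.4Δ₀) + 0(0.6Δ₀) = -0.8Δ₀ + 0.0Δ₀ = -0.8Δ₀.

-0.8 Δ₀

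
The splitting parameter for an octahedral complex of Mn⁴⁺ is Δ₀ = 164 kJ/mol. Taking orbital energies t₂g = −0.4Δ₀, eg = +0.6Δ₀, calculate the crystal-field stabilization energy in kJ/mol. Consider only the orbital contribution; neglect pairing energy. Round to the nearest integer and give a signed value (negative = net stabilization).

Mn sits in group 7; removing 4 electrons leaves Mn⁴⁺ with 7 − 4 = 3 d electrons.
The d³ electrons fill as t₂g³ eg⁰.
The orbital stabilization is -1.2Δ₀ = -1.2 × 164 = -197 kJ/mol.

-197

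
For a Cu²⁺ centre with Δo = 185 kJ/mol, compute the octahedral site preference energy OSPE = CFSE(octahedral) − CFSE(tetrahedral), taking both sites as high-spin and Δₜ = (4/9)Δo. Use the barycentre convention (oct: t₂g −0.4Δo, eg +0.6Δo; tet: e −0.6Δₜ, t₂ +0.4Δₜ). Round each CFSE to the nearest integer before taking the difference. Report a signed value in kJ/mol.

-78

Cu sits in group 11; removing 2 electrons leaves Cu²⁺ with 11 − 2 = 9 d electrons.
In an octahedral site d⁹ (HS) is t₂g⁶ eg³, giving CFSE(oct) = -0.6Δo = -111 kJ/mol.
Tetrahedral: e⁴ t₂⁵, CFSE = 4(−0.6) + 5(+0.4) = -0.4Δₜ = -0.4 × (4/9) × 185 = -33 kJ/mol.
Subtracting, OSPE = -111 − (-33) = -78 kJ/mol.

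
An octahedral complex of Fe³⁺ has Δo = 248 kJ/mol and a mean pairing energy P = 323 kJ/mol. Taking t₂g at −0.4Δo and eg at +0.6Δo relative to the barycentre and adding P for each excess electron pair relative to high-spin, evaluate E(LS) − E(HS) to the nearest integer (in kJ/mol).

Fe³⁺: group 8, so d-count = 8 − 3 = 5.
High-spin: t₂g³ eg², CFSE = 0.0Δo = 0 kJ/mol.
Low-spin: t₂g⁵ eg⁰, orbital CFSE = -2.0Δo = -496 kJ/mol; plus 2 excess pairs × P = +646 kJ/mol; total 150 kJ/mol.
The difference is 150 − (0) = 150 kJ/mol, so high-spin lies lower.

150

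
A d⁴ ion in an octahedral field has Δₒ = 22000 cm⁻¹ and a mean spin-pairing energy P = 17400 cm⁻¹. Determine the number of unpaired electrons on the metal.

2

Here Δₒ > P (22000 > 17400), so the low-spin state is favoured.
Filling d⁴ accordingly: t₂g⁴ eg⁰.
Unpaired electrons: 2.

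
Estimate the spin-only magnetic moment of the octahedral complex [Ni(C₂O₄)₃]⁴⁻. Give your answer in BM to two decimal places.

2.83 BM

Each C₂O₄²⁻ contributes -2; 3 × (-2) = -6. With overall charge -4, Ni is in the +2 oxidation state.
Ni²⁺: group 10, so d-count = 10 − 2 = 8.
For octahedral d⁸ the high- and low-spin configurations coincide.
Configuration: t2g^6 e_g^2 → 2 unpaired electrons.
μ(spin-only) = √[2(2+2)] = √8 ≈ 2.83 BM.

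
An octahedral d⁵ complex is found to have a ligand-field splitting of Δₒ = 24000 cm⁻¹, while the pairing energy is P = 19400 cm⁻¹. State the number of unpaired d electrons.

Here Δₒ > P (24000 > 19400), so the low-spin state is favoured.
Filling d⁵ accordingly: t2g^5 e_g^0.
Unpaired electrons: 1.

1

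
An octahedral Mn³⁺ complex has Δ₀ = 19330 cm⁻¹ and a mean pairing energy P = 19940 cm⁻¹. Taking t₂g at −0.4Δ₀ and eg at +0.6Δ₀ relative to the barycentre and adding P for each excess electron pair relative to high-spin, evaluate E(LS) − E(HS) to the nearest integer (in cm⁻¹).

610

Group 7 minus oxidation state +3 gives a d⁴ configuration for Mn³⁺.
High-spin d⁴ fills as t₂g³ eg¹ with CFSE 3(−0.4) + 1(+0.6) = -0.6Δ₀ = -11598 cm⁻¹.
Low-spin t₂g⁴ eg⁰ gives -1.6Δ₀ = -30928 cm⁻¹, but forming 1 extra pair costs 1P = 19940 cm⁻¹, so E(LS) = -30928 + 19940 = -10988 cm⁻¹.
The difference is -10988 − (-11598) = 610 cm⁻¹, so high-spin lies lower.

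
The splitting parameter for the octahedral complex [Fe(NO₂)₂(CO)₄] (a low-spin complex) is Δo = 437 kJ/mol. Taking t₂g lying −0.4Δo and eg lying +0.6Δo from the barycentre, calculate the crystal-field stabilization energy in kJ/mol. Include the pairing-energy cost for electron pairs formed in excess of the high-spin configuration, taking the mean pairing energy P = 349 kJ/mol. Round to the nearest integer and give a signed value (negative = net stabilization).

Ligand charges: 2×(-1) from NO₂⁻ and 4×(+0) from CO sum to -2; with overall charge +0, Fe is +2.
Fe²⁺: group 8, so d-count = 8 − 2 = 6.
The d⁶ electrons fill as t₂g⁶ eg⁰.
CFSE(orbital) = 6×(-0.4Δo) + 0×(0.6Δo) = -2.4Δo; with Δo = 437 kJ/mol that is -1049 kJ/mol.
High-spin d⁶ would be t₂g⁴ eg² with 1 pair; low-spin has 3, so 2 excess pairs cost +2P = +698 kJ/mol.
Overall CFSE = -1049 + 698 = -351 kJ/mol.

-351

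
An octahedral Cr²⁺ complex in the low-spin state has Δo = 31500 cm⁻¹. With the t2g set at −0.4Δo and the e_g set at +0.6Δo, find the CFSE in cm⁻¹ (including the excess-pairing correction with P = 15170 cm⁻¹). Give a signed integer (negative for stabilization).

Cr sits in group 6; removing 2 electrons leaves Cr²⁺ with 6 − 2 = 4 d electrons.
Electron filling gives t2g^4 e_g^0.
Orbital CFSE = 4(-0.4) + 0(0.6) = -1.6Δo = -1.6 × 31500 = -50400 cm⁻¹.
Relative to high-spin t2g^3 e_g^1 (0 paired), the low-spin configuration has 1 additional pair, contributing +1 × 15170 = +15170 cm⁻¹.
Combining: -50400 + 15170 = -35230 cm⁻¹.

-35230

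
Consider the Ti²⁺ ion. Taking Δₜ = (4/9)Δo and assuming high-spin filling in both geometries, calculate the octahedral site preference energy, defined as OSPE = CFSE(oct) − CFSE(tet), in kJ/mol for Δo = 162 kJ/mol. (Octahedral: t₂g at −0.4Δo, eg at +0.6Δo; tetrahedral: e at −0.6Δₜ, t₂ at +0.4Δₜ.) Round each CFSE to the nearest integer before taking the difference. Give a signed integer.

Ti²⁺: group 4, so d-count = 4 − 2 = 2.
In an octahedral site d² (HS) is t₂g² eg⁰, giving CFSE(oct) = -0.8Δo = -130 kJ/mol.
Tetrahedral e² t₂⁰ gives -1.2Δₜ = -1.2 × (4/9) × 162 = -86 kJ/mol.
Subtracting, OSPE = -130 − (-86) = -44 kJ/mol.

-44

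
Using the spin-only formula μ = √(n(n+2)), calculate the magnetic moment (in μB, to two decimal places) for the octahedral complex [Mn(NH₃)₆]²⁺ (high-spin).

5.92 μB

NH₃ is neutral, so the +2 overall charge sits on Mn: oxidation state +2.
Group 7 minus oxidation state +2 gives a d⁵ configuration for Mn²⁺.
Configuration: t2g^3 e_g^2 → 5 unpaired electrons.
μ(spin-only) = √[5(5+2)] = √35 ≈ 5.92 μB.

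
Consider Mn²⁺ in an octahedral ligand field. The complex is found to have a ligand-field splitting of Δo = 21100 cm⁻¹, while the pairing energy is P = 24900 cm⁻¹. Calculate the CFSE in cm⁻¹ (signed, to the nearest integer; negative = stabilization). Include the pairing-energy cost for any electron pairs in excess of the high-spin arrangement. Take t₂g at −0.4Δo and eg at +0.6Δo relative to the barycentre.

Mn sits in group 7; removing 2 electrons leaves Mn²⁺ with 7 − 2 = 5 d electrons.
With Δo < P the complex is high-spin.
Filling d⁵ accordingly: t₂g³ eg².
Orbital CFSE = 0.0Δo = 0.0 × 21100 = 0 cm⁻¹.
High-spin has no excess pairs, so no pairing correction applies.

0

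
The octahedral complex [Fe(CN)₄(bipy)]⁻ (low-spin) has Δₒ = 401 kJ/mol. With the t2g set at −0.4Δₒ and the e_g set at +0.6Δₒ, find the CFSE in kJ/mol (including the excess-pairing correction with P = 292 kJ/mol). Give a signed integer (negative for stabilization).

Ligand charges: 4×(-1) from CN⁻ and 1×(+0) from bipy sum to -4; with overall charge -1, Fe is +3.
Group 8 minus oxidation state +3 gives a d⁵ configuration for Fe³⁺.
The d⁵ electrons fill as t2g^5 e_g^0.
Orbital CFSE = 5(-0.4) + 0(0.6) = -2.0Δₒ = -2.0 × 401 = -802 kJ/mol.
High-spin d⁵ would be t2g^3 e_g^2 with 0 pairs; low-spin has 2, so 2 excess pairs cost +2P = +584 kJ/mol.
Combining: -802 + 584 = -218 kJ/mol.

-218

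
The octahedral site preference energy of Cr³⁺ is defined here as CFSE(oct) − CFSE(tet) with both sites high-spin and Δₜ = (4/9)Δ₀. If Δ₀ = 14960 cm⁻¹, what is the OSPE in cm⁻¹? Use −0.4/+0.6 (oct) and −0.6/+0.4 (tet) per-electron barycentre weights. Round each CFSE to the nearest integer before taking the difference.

-12633

Cr³⁺: group 6, so d-count = 6 − 3 = 3.
Octahedral (high-spin): t₂g³ eg⁰, CFSE = 3(−0.4) + 0(+0.6) = -1.2Δ₀ = -1.2 × 14960 = -17952 cm⁻¹.
In a tetrahedral site the filling is e² t₂¹: CFSE(tet) = -0.8Δₜ = -0.8 × (4/9)(14960) = -5319 cm⁻¹.
Subtracting, OSPE = -17952 − (-5319) = -12633 cm⁻¹.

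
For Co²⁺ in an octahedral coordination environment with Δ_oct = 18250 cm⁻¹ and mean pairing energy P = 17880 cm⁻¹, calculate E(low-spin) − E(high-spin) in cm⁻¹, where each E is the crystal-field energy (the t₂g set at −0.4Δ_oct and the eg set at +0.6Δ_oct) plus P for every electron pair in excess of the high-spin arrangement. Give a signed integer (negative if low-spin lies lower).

Group 9 minus oxidation state +2 gives a d⁷ configuration for Co²⁺.
High-spin d⁷ fills as t₂g⁵ eg² with CFSE 5(−0.4) + 2(+0.6) = -0.8Δ_oct = -14600 cm⁻¹.
Low-spin t₂g⁶ eg¹ gives -1.8Δ_oct = -32850 cm⁻¹, but forming 1 extra pair costs 1P = 17880 cm⁻¹, so E(LS) = -32850 + 17880 = -14970 cm⁻¹.
E(LS) − E(HS) = -14970 − (-14600) = -370 cm⁻¹.

-370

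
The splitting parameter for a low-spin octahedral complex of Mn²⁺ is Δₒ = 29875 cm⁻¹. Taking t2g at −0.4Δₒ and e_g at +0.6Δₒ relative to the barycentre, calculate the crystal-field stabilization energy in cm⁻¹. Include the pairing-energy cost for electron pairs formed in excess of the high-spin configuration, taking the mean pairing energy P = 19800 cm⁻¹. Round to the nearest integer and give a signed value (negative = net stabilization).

Mn is in group 7, so Mn²⁺ is d⁵ (7 − 2 = 5).
Electron filling gives t2g^5 e_g^0.
The orbital stabilization is -2.0Δₒ = -2.0 × 29875 = -59750 cm⁻¹.
Pairing penalty: 2 pairs vs 0 in the high-spin reference → 2 extra × P = 39600 cm⁻¹.
Net CFSE = -59750 + 39600 = -20150 cm⁻¹.

-20150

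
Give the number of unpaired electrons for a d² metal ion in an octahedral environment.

Configuration: t₂g² eg⁰, giving 2 unpaired electrons.

2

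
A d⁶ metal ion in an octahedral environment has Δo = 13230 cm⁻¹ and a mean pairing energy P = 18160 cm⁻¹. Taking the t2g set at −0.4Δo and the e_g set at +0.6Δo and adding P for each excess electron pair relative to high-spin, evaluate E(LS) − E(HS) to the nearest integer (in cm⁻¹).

High-spin: t2g^4 e_g^2, CFSE = -0.4Δo = -5292 cm⁻¹.
Low-spin t2g^6 e_g^0 gives -2.4Δo = -31752 cm⁻¹, but forming 2 extra pairs costs 2P = 36320 cm⁻¹, so E(LS) = -31752 + 36320 = 4568 cm⁻¹.
Thus E(LS) − E(HS) = 9860 cm⁻¹.

9860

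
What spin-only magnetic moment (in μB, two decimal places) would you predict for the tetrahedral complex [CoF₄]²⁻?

Each F⁻ contributes -1; 4 × (-1) = -4. With overall charge -2, Co is in the +2 oxidation state.
Co is in group 9, so Co²⁺ is d⁷ (9 − 2 = 7).
With tetrahedral geometry the complex is necessarily high-spin.
Configuration: e^4 t2^3 → 3 unpaired electrons.
μ(spin-only) = √[3(3+2)] = √15 ≈ 3.87 μB.

3.87 μB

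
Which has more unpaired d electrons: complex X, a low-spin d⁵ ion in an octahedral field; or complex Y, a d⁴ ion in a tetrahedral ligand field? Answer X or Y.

X: t₂g⁵ eg⁰ → 1 unpaired.
Y: Tetrahedral fields are weak (Δₜ ≈ 4/9 Δₒ), so electrons fill high-spin; e^2 t2^2 → 4 unpaired.
So Y has more unpaired electrons.

Y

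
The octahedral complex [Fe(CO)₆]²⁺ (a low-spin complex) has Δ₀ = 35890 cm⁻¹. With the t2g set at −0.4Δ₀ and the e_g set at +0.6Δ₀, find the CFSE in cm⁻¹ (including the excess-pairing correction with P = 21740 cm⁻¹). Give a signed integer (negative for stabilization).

-42656

CO is neutral, so the +2 overall charge sits on Fe: oxidation state +2.
Fe is in group 8, so Fe²⁺ is d⁶ (8 − 2 = 6).
The d⁶ electrons fill as t2g^6 e_g^0.
The orbital stabilization is -2.4Δ₀ = -2.4 × 35890 = -86136 cm⁻¹.
High-spin d⁶ would be t2g^4 e_g^2 with 1 pair; low-spin has 3, so 2 excess pairs cost +2P = +43480 cm⁻¹.
Overall CFSE = -86136 + 43480 = -42656 cm⁻¹.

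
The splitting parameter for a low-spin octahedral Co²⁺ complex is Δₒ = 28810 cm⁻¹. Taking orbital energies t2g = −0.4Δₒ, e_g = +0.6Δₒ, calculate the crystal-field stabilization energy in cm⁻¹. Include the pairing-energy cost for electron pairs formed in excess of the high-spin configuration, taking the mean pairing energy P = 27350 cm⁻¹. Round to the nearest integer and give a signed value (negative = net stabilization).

Co sits in group 9; removing 2 electrons leaves Co²⁺ with 9 − 2 = 7 d electrons.
Electron filling gives t2g^6 e_g^1.
Orbital CFSE = 6(-0.4) + 1(0.6) = -1.8Δₒ = -1.8 × 28810 = -51858 cm⁻¹.
High-spin d⁷ would be t2g^5 e_g^2 with 2 pairs; low-spin has 3, so 1 excess pair costs +1P = +27350 cm⁻¹.
Combining: -51858 + 27350 = -24508 cm⁻¹.

-24508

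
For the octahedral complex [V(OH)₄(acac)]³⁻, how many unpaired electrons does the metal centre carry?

3

Ligand charges: 4×(-1) from OH⁻ and 1×(-1) from acac⁻ sum to -5; with overall charge -3, V is +2.
Group 5 minus oxidation state +2 gives a d³ configuration for V²⁺.
Configuration: t2g^3 e_g^0, giving 3 unpaired electrons.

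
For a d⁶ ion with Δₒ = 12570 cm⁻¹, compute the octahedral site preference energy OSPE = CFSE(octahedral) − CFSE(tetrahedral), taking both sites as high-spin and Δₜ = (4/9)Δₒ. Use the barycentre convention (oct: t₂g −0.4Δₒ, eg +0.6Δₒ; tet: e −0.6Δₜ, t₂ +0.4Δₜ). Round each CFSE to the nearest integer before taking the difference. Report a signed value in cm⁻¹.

-1676

Octahedral high-spin t2g^4 e_g^2: CFSE = -0.4 × 12570 = -5028 cm⁻¹.
Tetrahedral: e^3 t2^3, CFSE = 3(−0.6) + 3(+0.4) = -0.6Δₜ = -0.6 × (4/9) × 12570 = -3352 cm⁻¹.
OSPE = -5028 − (-3352) = -1676 cm⁻¹.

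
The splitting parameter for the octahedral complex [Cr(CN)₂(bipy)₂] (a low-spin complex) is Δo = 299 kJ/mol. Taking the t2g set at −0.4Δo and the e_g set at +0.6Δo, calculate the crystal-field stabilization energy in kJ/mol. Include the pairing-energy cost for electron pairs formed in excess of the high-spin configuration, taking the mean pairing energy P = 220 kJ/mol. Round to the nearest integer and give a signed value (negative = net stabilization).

-258

Ligand charges: 2×(-1) from CN⁻ and 2×(+0) from bipy sum to -2; with overall charge +0, Cr is +2.
Cr is in group 6, so Cr²⁺ is d⁴ (6 − 2 = 4).
Configuration: t2g^4 e_g^0.
Orbital CFSE = 4(-0.4) + 0(0.6) = -1.6Δo = -1.6 × 299 = -478 kJ/mol.
High-spin d⁴ would be t2g^3 e_g^1 with 0 pairs; low-spin has 1, so 1 excess pair costs +1P = +220 kJ/mol.
Net CFSE = -478 + 220 = -258 kJ/mol.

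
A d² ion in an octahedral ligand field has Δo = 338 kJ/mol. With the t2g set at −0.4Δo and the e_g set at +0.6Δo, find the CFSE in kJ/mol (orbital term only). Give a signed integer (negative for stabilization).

Configuration: t2g^2 e_g^0.
CFSE(orbital) = 2×(-0.4Δo) + 0×(0.6Δo) = -0.8Δo; with Δo = 338 kJ/mol that is -270 kJ/mol.

-270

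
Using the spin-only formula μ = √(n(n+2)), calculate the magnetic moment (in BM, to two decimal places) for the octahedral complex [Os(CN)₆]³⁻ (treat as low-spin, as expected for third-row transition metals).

1.73 BM

Each CN⁻ contributes -1; 6 × (-1) = -6. With overall charge -3, Os is in the +3 oxidation state.
Os sits in group 8; removing 3 electrons leaves Os³⁺ with 8 − 3 = 5 d electrons.
Configuration: t₂g⁵ eg⁰ → 1 unpaired electron.
μ(spin-only) = √[1(1+2)] = √3 ≈ 1.73 BM.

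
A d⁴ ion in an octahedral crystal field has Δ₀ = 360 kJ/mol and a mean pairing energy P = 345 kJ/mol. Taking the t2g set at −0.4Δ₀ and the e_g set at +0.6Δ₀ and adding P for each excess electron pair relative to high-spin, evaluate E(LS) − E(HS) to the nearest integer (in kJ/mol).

High-spin d⁴ fills as t2g^3 e_g^1 with CFSE 3(−0.4) + 1(+0.6) = -0.6Δ₀ = -216 kJ/mol.
Low-spin: t2g^4 e_g^0, orbital CFSE = -1.6Δ₀ = -576 kJ/mol; plus 1 excess pair × P = +345 kJ/mol; total -231 kJ/mol.
The difference is -231 − (-216) = -15 kJ/mol, so low-spin lies lower.

-15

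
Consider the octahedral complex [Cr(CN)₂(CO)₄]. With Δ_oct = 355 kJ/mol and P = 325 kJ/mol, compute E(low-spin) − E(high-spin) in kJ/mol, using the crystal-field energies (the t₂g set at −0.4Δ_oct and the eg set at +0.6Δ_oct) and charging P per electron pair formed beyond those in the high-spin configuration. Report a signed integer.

-30

Ligand charges: 2×(-1) from CN⁻ and 4×(+0) from CO sum to -2; with overall charge +0, Cr is +2.
Group 6 minus oxidation state +2 gives a d⁴ configuration for Cr²⁺.
High-spin: t₂g³ eg¹, CFSE = -0.6Δ_oct = -213 kJ/mol.
For low-spin the configuration is t₂g⁴ eg⁰: orbital energy -1.6 × 355 = -568 kJ/mol, and 1 additional pair relative to high-spin adds 325 kJ/mol, giving -243 kJ/mol.
Thus E(LS) − E(HS) = -30 kJ/mol.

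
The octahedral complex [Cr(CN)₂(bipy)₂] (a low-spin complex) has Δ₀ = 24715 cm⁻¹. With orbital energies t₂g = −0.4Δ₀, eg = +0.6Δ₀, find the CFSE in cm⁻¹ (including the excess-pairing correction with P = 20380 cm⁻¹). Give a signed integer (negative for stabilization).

-19164

Ligand charges: 2×(-1) from CN⁻ and 2×(+0) from bipy sum to -2; with overall charge +0, Cr is +2.
Group 6 minus oxidation state +2 gives a d⁴ configuration for Cr²⁺.
The d⁴ electrons fill as t₂g⁴ eg⁰.
CFSE(orbital) = 4×(-0.4Δ₀) + 0×(0.6Δ₀) = -1.6Δ₀; with Δ₀ = 24715 cm⁻¹ that is -39544 cm⁻¹.
Relative to high-spin t₂g³ eg¹ (0 paired), the low-spin configuration has 1 additional pair, contributing +1 × 20380 = +20380 cm⁻¹.
Net CFSE = -39544 + 20380 = -19164 cm⁻¹.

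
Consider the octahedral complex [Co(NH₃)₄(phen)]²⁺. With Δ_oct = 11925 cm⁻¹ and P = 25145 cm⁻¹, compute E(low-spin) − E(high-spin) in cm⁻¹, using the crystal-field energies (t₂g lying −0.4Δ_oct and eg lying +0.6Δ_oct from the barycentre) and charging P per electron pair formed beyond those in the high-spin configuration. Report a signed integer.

Ligand charges: 4×(+0) from NH₃ and 1×(+0) from phen sum to +0; with overall charge +2, Co is +2.
Co²⁺: group 9, so d-count = 9 − 2 = 7.
In the high-spin limit (t₂g⁵ eg²) the orbital term is -0.8Δ_oct = -9540 cm⁻¹, with no excess pairing.
Low-spin: t₂g⁶ eg¹, orbital CFSE = -1.8Δ_oct = -21465 cm⁻¹; plus 1 excess pair × P = +25145 cm⁻¹; total 3680 cm⁻¹.
Thus E(LS) − E(HS) = 13220 cm⁻¹.

13220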